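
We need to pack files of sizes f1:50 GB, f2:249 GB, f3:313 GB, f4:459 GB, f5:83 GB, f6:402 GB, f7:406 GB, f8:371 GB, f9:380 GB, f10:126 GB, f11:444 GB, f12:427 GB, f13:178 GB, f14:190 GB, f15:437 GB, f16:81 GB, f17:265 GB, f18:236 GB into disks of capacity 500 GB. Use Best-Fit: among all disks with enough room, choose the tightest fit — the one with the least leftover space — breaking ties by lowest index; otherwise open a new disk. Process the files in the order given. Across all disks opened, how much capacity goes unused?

Put f1 (50 GB) in disk 1; 450 GB remain.
Put f2 (249 GB) in disk 1; 201 GB remain.
Put f3 (313 GB) in disk 2; 187 GB remain.
Put f4 (459 GB) in disk 3; 41 GB remain.
Put f5 (83 GB) in disk 2; 104 GB remain.
Put f6 (402 GB) in disk 4; 98 GB remain.
Put f7 (406 GB) in disk 5; 94 GB remain.
Put f8 (371 GB) in disk 6; 129 GB remain.
Put f9 (380 GB) in disk 7; 120 GB remain.
Put f10 (126 GB) in disk 6; 3 GB remain.
Put f11 (444 GB) in disk 8; 56 GB remain.
Put f12 (427 GB) in disk 9; 73 GB remain.
Put f13 (178 GB) in disk 1; 23 GB remain.
Put f14 (190 GB) in disk 10; 310 GB remain.
Put f15 (437 GB) in disk 11; 63 GB remain.
Put f16 (81 GB) in disk 5; 13 GB remain.
Put f17 (265 GB) in disk 10; 45 GB remain.
Put f18 (236 GB) in disk 12; 264 GB remain.
12 disks × 500 GB = 6000 GB; used 5097 GB; unused 903 GB.

903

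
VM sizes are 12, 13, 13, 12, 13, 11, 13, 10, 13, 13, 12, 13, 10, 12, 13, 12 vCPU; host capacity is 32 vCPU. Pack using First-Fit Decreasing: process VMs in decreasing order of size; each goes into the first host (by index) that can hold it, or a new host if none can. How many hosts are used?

Sorted descending: 13, 13, 13, 13, 13, 13, 13, 13, 12, 12, 12, 12, 12, 11, 10, 10.
host 1: place 13 vCPU, 19 vCPU left
host 1: place 13 vCPU, 6 vCPU left
host 2: place 13 vCPU, 19 vCPU left
host 2: place 13 vCPU, 6 vCPU left
host 3: place 13 vCPU, 19 vCPU left
host 3: place 13 vCPU, 6 vCPU left
host 4: place 13 vCPU, 19 vCPU left
host 4: place 13 vCPU, 6 vCPU left
host 5: place 12 vCPU, 20 vCPU left
host 5: place 12 vCPU, 8 vCPU left
host 6: place 12 vCPU, 20 vCPU left
host 6: place 12 vCPU, 8 vCPU left
host 7: place 12 vCPU, 20 vCPU left
host 7: place 11 vCPU, 9 vCPU left
host 8: place 10 vCPU, 22 vCPU left
host 8: place 10 vCPU, 12 vCPU left
Final hosts: [13,13] [13,13] [13,13] [13,13] [12,12] [12,12] [12,11] [10,10].

8 hosts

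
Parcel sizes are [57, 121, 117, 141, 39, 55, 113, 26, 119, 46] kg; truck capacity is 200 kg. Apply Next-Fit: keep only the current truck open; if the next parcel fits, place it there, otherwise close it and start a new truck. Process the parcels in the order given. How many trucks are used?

5

Put 57 kg in truck 1; 143 kg remain.
Put 121 kg in truck 1; 22 kg remain.
Put 117 kg in truck 2; 83 kg remain.
Put 141 kg in truck 3; 59 kg remain.
Put 39 kg in truck 3; 20 kg remain.
Put 55 kg in truck 4; 145 kg remain.
Put 113 kg in truck 4; 32 kg remain.
Put 26 kg in truck 4; 6 kg remain.
Put 119 kg in truck 5; 81 kg remain.
Put 46 kg in truck 5; 35 kg remain.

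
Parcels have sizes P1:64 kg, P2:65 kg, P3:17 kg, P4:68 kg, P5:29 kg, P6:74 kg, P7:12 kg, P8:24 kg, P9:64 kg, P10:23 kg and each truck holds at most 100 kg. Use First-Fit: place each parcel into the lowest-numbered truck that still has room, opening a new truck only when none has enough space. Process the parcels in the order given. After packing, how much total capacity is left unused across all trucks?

60

truck 1: place P1 (64 kg), 36 kg left
truck 2: place P2 (65 kg), 35 kg left
truck 1: place P3 (17 kg), 19 kg left
truck 3: place P4 (68 kg), 32 kg left
truck 2: place P5 (29 kg), 6 kg left
truck 4: place P6 (74 kg), 26 kg left
truck 1: place P7 (12 kg), 7 kg left
truck 3: place P8 (24 kg), 8 kg left
truck 5: place P9 (64 kg), 36 kg left
truck 4: place P10 (23 kg), 3 kg left
5 trucks × 100 kg = 500 kg; used 440 kg; unused 60 kg.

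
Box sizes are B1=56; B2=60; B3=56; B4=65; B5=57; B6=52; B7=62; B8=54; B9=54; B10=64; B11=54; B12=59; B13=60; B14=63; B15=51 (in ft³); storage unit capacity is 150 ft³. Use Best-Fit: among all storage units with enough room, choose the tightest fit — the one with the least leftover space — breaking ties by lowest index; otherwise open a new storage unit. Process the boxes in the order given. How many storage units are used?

8 storage units

Put B1 (56 ft³) in storage unit 1; 94 ft³ remain.
Put B2 (60 ft³) in storage unit 1; 34 ft³ remain.
Put B3 (56 ft³) in storage unit 2; 94 ft³ remain.
Put B4 (65 ft³) in storage unit 2; 29 ft³ remain.
Put B5 (57 ft³) in storage unit 3; 93 ft³ remain.
Put B6 (52 ft³) in storage unit 3; 41 ft³ remain.
Put B7 (62 ft³) in storage unit 4; 88 ft³ remain.
Put B8 (54 ft³) in storage unit 4; 34 ft³ remain.
Put B9 (54 ft³) in storage unit 5; 96 ft³ remain.
Put B10 (64 ft³) in storage unit 5; 32 ft³ remain.
Put B11 (54 ft³) in storage unit 6; 96 ft³ remain.
Put B12 (59 ft³) in storage unit 6; 37 ft³ remain.
Put B13 (60 ft³) in storage unit 7; 90 ft³ remain.
Put B14 (63 ft³) in storage unit 7; 27 ft³ remain.
Put B15 (51 ft³) in storage unit 8; 99 ft³ remain.
Final storage units: [56,60] [56,65] [57,52] [62,54] [54,64] [54,59] [60,63] [51].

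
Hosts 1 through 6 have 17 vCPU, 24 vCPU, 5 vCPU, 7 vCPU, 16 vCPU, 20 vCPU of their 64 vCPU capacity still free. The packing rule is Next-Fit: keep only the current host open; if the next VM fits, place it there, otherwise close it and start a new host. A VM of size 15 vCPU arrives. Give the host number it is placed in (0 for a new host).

Next-Fit only looks at host 6, which has 20 vCPU free.
15 vCPU fits there.

6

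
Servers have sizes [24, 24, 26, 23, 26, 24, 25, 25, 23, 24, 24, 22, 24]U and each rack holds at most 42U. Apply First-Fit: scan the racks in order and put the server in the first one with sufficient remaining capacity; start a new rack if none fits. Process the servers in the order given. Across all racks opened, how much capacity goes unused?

232

Put 24U in rack 1; 18U remain.
Put 24U in rack 2; 18U remain.
Put 26U in rack 3; 16U remain.
Put 23U in rack 4; 19U remain.
Put 26U in rack 5; 16U remain.
Put 24U in rack 6; 18U remain.
Put 25U in rack 7; 17U remain.
Put 25U in rack 8; 17U remain.
Put 23U in rack 9; 19U remain.
Put 24U in rack 10; 18U remain.
Put 24U in rack 11; 18U remain.
Put 22U in rack 12; 20U remain.
Put 24U in rack 13; 18U remain.
13 racks × 42U = 546U; used 314U; unused 232U.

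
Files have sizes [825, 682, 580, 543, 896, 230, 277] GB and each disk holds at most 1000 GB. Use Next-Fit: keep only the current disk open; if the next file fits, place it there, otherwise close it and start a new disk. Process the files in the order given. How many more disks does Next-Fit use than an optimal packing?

Next-Fit: [825] [682] [580] [543] [896] [230,277] → 6 disks.
Total size 4033 GB; any packing needs at least ⌈4033/1000⌉ = 5 disks.
An optimal packing achieves that bound: [896] [825] [682,277] [580,230] [543] → 5 disks.
Excess: 6 − 5 = 1.

1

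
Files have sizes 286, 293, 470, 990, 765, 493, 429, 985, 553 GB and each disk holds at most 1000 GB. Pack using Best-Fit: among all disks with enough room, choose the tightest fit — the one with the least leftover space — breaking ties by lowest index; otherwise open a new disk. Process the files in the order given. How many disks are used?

6

Put 286 GB in disk 1; 714 GB remain.
Put 293 GB in disk 1; 421 GB remain.
Put 470 GB in disk 2; 530 GB remain.
Put 990 GB in disk 3; 10 GB remain.
Put 765 GB in disk 4; 235 GB remain.
Put 493 GB in disk 2; 37 GB remain.
Put 429 GB in disk 5; 571 GB remain.
Put 985 GB in disk 6; 15 GB remain.
Put 553 GB in disk 5; 18 GB remain.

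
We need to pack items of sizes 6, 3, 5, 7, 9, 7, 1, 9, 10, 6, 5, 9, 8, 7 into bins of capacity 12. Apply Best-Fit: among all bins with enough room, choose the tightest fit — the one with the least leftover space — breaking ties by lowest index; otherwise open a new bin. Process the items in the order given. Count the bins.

bin 1: place 6, 6 left
bin 1: place 3, 3 left
bin 2: place 5, 7 left
bin 2: place 7, 0 left
bin 3: place 9, 3 left
bin 4: place 7, 5 left
bin 1: place 1, 2 left
bin 5: place 9, 3 left
bin 6: place 10, 2 left
bin 7: place 6, 6 left
bin 4: place 5, 0 left
bin 8: place 9, 3 left
bin 9: place 8, 4 left
bin 10: place 7, 5 left

10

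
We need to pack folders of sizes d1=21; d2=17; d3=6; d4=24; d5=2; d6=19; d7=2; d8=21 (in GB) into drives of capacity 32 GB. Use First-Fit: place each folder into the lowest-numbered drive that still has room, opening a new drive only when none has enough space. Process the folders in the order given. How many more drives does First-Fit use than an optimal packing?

First-Fit: [21,6,2,2] [17] [24] [19] [21] → 5 drives.
5 folders exceed 16 GB (half the capacity), and no two of those can share a drive, so at least 5 drives are needed.
So 5 is already optimal.

0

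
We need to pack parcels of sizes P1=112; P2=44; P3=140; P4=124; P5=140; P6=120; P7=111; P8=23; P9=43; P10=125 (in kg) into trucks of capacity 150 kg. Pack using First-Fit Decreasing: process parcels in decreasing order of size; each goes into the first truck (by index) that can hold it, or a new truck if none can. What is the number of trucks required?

8

Sorted descending: 140, 140, 125, 124, 120, 112, 111, 44, 43, 23.
truck 1: place 140 kg, 10 kg left
truck 2: place 140 kg, 10 kg left
truck 3: place 125 kg, 25 kg left
truck 4: place 124 kg, 26 kg left
truck 5: place 120 kg, 30 kg left
truck 6: place 112 kg, 38 kg left
truck 7: place 111 kg, 39 kg left
truck 8: place 44 kg, 106 kg left
truck 8: place 43 kg, 63 kg left
truck 3: place 23 kg, 2 kg left
Final trucks: [140] [140] [125,23] [124] [120] [112] [111] [44,43].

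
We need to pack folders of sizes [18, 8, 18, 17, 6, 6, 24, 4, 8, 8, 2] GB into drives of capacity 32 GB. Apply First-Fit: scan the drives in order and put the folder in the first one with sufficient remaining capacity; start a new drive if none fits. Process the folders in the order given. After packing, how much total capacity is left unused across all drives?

Put 18 GB in drive 1; 14 GB remain.
Put 8 GB in drive 1; 6 GB remain.
Put 18 GB in drive 2; 14 GB remain.
Put 17 GB in drive 3; 15 GB remain.
Put 6 GB in drive 1; 0 GB remain.
Put 6 GB in drive 2; 8 GB remain.
Put 24 GB in drive 4; 8 GB remain.
Put 4 GB in drive 2; 4 GB remain.
Put 8 GB in drive 3; 7 GB remain.
Put 8 GB in drive 4; 0 GB remain.
Put 2 GB in drive 2; 2 GB remain.
4 drives × 32 GB = 128 GB; used 119 GB; unused 9 GB.

9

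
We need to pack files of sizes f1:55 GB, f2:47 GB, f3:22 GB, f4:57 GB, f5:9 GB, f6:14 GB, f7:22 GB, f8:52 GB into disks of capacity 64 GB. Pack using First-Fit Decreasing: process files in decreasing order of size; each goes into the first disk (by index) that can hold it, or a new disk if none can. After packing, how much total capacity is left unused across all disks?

42

Sorted descending: 57, 55, 52, 47, 22, 22, 14, 9.
Put 57 GB in disk 1; 7 GB remain.
Put 55 GB in disk 2; 9 GB remain.
Put 52 GB in disk 3; 12 GB remain.
Put 47 GB in disk 4; 17 GB remain.
Put 22 GB in disk 5; 42 GB remain.
Put 22 GB in disk 5; 20 GB remain.
Put 14 GB in disk 4; 3 GB remain.
Put 9 GB in disk 2; 0 GB remain.
5 disks × 64 GB = 320 GB; used 278 GB; unused 42 GB.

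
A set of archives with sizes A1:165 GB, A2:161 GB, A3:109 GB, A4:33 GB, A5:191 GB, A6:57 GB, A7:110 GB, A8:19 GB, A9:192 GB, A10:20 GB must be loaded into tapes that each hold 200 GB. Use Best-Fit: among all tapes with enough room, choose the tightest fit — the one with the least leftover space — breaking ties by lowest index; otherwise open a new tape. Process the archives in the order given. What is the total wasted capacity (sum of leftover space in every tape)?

143

Put A1 (165 GB) in tape 1; 35 GB remain.
Put A2 (161 GB) in tape 2; 39 GB remain.
Put A3 (109 GB) in tape 3; 91 GB remain.
Put A4 (33 GB) in tape 1; 2 GB remain.
Put A5 (191 GB) in tape 4; 9 GB remain.
Put A6 (57 GB) in tape 3; 34 GB remain.
Put A7 (110 GB) in tape 5; 90 GB remain.
Put A8 (19 GB) in tape 3; 15 GB remain.
Put A9 (192 GB) in tape 6; 8 GB remain.
Put A10 (20 GB) in tape 2; 19 GB remain.
6 tapes × 200 GB = 1200 GB; used 1057 GB; unused 143 GB.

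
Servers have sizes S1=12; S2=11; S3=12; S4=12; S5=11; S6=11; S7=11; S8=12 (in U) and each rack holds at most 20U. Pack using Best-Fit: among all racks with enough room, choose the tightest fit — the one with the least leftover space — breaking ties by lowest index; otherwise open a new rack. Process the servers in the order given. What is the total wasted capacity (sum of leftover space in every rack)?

68

rack 1: place S1 (12U), 8U left
rack 2: place S2 (11U), 9U left
rack 3: place S3 (12U), 8U left
rack 4: place S4 (12U), 8U left
rack 5: place S5 (11U), 9U left
rack 6: place S6 (11U), 9U left
rack 7: place S7 (11U), 9U left
rack 8: place S8 (12U), 8U left
8 racks × 20U = 160U; used 92U; unused 68U.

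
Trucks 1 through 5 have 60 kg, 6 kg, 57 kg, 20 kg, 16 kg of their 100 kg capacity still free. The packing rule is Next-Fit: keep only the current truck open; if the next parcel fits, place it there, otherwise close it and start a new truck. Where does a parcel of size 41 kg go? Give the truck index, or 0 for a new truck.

0

Next-Fit only looks at truck 5, which has 16 kg free.
41 kg does not fit, so a new truck is opened.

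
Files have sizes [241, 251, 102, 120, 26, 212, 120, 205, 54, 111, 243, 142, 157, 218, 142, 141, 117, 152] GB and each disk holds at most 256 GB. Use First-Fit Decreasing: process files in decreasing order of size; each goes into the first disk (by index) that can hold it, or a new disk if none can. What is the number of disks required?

13

Sorted descending: 251, 243, 241, 218, 212, 205, 157, 152, 142, 142, 141, 120, 120, 117, 111, 102, 54, 26.
disk 1: place 251 GB, 5 GB left
disk 2: place 243 GB, 13 GB left
disk 3: place 241 GB, 15 GB left
disk 4: place 218 GB, 38 GB left
disk 5: place 212 GB, 44 GB left
disk 6: place 205 GB, 51 GB left
disk 7: place 157 GB, 99 GB left
disk 8: place 152 GB, 104 GB left
disk 9: place 142 GB, 114 GB left
disk 10: place 142 GB, 114 GB left
disk 11: place 141 GB, 115 GB left
disk 12: place 120 GB, 136 GB left
disk 12: place 120 GB, 16 GB left
disk 13: place 117 GB, 139 GB left
disk 9: place 111 GB, 3 GB left
disk 8: place 102 GB, 2 GB left
disk 7: place 54 GB, 45 GB left
disk 4: place 26 GB, 12 GB left
Final disks: [251] [243] [241] [218,26] [212] [205] [157,54] [152,102] [142,111] [142] [141] [120,120] [117].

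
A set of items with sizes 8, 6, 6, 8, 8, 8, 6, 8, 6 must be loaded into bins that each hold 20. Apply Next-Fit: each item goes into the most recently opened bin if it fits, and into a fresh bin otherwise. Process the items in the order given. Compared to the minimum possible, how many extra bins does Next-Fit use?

0

Next-Fit: [8,6,6] [8,8] [8,6] [8,6] → 4 bins.
Total size 64; any packing needs at least ⌈64/20⌉ = 4 bins.
So 4 is already optimal.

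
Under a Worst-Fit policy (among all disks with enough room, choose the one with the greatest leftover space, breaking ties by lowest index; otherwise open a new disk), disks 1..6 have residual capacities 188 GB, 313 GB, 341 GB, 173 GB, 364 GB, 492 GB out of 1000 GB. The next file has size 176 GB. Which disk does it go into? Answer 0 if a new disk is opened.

Disks with room: disk 1 (188 GB), disk 2 (313 GB), disk 3 (341 GB), disk 5 (364 GB), disk 6 (492 GB).
Most room is disk 6 with 492 GB free.

6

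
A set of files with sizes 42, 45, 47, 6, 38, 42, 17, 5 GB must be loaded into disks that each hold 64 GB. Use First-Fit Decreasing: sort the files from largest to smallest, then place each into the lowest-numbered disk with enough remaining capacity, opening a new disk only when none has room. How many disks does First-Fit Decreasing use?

5 disks

Sorted descending: 47, 45, 42, 42, 38, 17, 6, 5.
Put 47 GB in disk 1; 17 GB remain.
Put 45 GB in disk 2; 19 GB remain.
Put 42 GB in disk 3; 22 GB remain.
Put 42 GB in disk 4; 22 GB remain.
Put 38 GB in disk 5; 26 GB remain.
Put 17 GB in disk 1; 0 GB remain.
Put 6 GB in disk 2; 13 GB remain.
Put 5 GB in disk 2; 8 GB remain.
Final disks: [47,17] [45,6,5] [42] [42] [38].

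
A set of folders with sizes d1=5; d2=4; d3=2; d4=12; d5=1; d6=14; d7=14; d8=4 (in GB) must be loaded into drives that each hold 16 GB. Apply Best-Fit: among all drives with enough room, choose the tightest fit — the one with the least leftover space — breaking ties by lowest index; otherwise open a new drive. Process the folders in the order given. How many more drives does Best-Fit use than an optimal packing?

Best-Fit: [5,4,2,4] [12,1] [14] [14] → 4 drives.
Total size 56 GB; any packing needs at least ⌈56/16⌉ = 4 drives.
So 4 is already optimal.

0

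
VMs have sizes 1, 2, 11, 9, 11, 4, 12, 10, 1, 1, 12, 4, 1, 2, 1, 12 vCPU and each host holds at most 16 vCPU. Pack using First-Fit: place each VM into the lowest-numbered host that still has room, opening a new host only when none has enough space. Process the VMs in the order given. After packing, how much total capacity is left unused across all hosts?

18

1 vCPU → host 1 (remaining 15 vCPU)
2 vCPU → host 1 (remaining 13 vCPU)
11 vCPU → host 1 (remaining 2 vCPU)
9 vCPU → host 2 (remaining 7 vCPU)
11 vCPU → host 3 (remaining 5 vCPU)
4 vCPU → host 2 (remaining 3 vCPU)
12 vCPU → host 4 (remaining 4 vCPU)
10 vCPU → host 5 (remaining 6 vCPU)
1 vCPU → host 1 (remaining 1 vCPU)
1 vCPU → host 1 (remaining 0 vCPU)
12 vCPU → host 6 (remaining 4 vCPU)
4 vCPU → host 3 (remaining 1 vCPU)
1 vCPU → host 2 (remaining 2 vCPU)
2 vCPU → host 2 (remaining 0 vCPU)
1 vCPU → host 3 (remaining 0 vCPU)
12 vCPU → host 7 (remaining 4 vCPU)
7 hosts × 16 vCPU = 112 vCPU; used 94 vCPU; unused 18 vCPU.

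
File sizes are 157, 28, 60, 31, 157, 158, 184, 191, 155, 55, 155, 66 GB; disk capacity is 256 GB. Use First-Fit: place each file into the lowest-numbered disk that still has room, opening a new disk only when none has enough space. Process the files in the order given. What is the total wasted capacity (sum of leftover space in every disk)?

395

disk 1: place 157 GB, 99 GB left
disk 1: place 28 GB, 71 GB left
disk 1: place 60 GB, 11 GB left
disk 2: place 31 GB, 225 GB left
disk 2: place 157 GB, 68 GB left
disk 3: place 158 GB, 98 GB left
disk 4: place 184 GB, 72 GB left
disk 5: place 191 GB, 65 GB left
disk 6: place 155 GB, 101 GB left
disk 2: place 55 GB, 13 GB left
disk 7: place 155 GB, 101 GB left
disk 3: place 66 GB, 32 GB left
7 disks × 256 GB = 1792 GB; used 1397 GB; unused 395 GB.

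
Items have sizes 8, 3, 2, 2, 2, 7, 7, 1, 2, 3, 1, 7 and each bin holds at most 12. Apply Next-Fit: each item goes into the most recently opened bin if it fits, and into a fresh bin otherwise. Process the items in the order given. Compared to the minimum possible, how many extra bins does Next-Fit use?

1

Next-Fit: [8,3] [2,2,2] [7] [7,1,2] [3,1,7] → 5 bins.
Total size 45; any packing needs at least ⌈45/12⌉ = 4 bins.
An optimal packing achieves that bound: [8,3,1] [7,3,2] [7,2,2,1] [7,2] → 4 bins.
Excess: 5 − 4 = 1.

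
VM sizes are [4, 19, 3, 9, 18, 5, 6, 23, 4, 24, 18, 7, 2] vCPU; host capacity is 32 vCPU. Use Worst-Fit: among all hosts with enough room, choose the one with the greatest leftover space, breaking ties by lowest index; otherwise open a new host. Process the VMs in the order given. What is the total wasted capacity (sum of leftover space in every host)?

host 1: place 4 vCPU, 28 vCPU left
host 1: place 19 vCPU, 9 vCPU left
host 1: place 3 vCPU, 6 vCPU left
host 2: place 9 vCPU, 23 vCPU left
host 2: place 18 vCPU, 5 vCPU left
host 1: place 5 vCPU, 1 vCPU left
host 3: place 6 vCPU, 26 vCPU left
host 3: place 23 vCPU, 3 vCPU left
host 2: place 4 vCPU, 1 vCPU left
host 4: place 24 vCPU, 8 vCPU left
host 5: place 18 vCPU, 14 vCPU left
host 5: place 7 vCPU, 7 vCPU left
host 4: place 2 vCPU, 6 vCPU left
5 hosts × 32 vCPU = 160 vCPU; used 142 vCPU; unused 18 vCPU.

18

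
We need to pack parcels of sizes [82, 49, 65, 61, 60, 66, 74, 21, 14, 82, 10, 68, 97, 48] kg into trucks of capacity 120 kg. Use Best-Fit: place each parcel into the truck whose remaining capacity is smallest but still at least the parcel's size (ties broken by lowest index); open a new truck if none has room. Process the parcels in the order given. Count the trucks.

9

truck 1: place 82 kg, 38 kg left
truck 2: place 49 kg, 71 kg left
truck 2: place 65 kg, 6 kg left
truck 3: place 61 kg, 59 kg left
truck 4: place 60 kg, 60 kg left
truck 5: place 66 kg, 54 kg left
truck 6: place 74 kg, 46 kg left
truck 1: place 21 kg, 17 kg left
truck 1: place 14 kg, 3 kg left
truck 7: place 82 kg, 38 kg left
truck 7: place 10 kg, 28 kg left
truck 8: place 68 kg, 52 kg left
truck 9: place 97 kg, 23 kg left
truck 8: place 48 kg, 4 kg left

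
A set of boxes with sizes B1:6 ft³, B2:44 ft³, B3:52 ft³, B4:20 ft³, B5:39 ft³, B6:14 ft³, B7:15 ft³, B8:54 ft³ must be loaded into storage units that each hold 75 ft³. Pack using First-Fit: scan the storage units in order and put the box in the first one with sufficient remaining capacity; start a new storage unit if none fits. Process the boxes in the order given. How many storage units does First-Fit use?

4

storage unit 1: place B1 (6 ft³), 69 ft³ left
storage unit 1: place B2 (44 ft³), 25 ft³ left
storage unit 2: place B3 (52 ft³), 23 ft³ left
storage unit 1: place B4 (20 ft³), 5 ft³ left
storage unit 3: place B5 (39 ft³), 36 ft³ left
storage unit 2: place B6 (14 ft³), 9 ft³ left
storage unit 3: place B7 (15 ft³), 21 ft³ left
storage unit 4: place B8 (54 ft³), 21 ft³ left
Final storage units: [6,44,20] [52,14] [39,15] [54].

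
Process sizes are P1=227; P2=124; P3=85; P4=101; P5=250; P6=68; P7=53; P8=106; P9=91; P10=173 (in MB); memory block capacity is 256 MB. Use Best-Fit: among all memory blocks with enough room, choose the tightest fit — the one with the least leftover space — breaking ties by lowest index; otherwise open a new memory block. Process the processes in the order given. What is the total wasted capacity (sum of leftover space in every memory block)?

258

P1 (227 MB) → memory block 1 (remaining 29 MB)
P2 (124 MB) → memory block 2 (remaining 132 MB)
P3 (85 MB) → memory block 2 (remaining 47 MB)
P4 (101 MB) → memory block 3 (remaining 155 MB)
P5 (250 MB) → memory block 4 (remaining 6 MB)
P6 (68 MB) → memory block 3 (remaining 87 MB)
P7 (53 MB) → memory block 3 (remaining 34 MB)
P8 (106 MB) → memory block 5 (remaining 150 MB)
P9 (91 MB) → memory block 5 (remaining 59 MB)
P10 (173 MB) → memory block 6 (remaining 83 MB)
6 memory blocks × 256 MB = 1536 MB; used 1278 MB; unused 258 MB.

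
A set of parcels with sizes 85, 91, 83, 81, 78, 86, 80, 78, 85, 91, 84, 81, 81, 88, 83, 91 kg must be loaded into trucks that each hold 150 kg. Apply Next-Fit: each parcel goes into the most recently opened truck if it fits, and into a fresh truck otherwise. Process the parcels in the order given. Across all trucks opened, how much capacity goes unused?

1054

Put 85 kg in truck 1; 65 kg remain.
Put 91 kg in truck 2; 59 kg remain.
Put 83 kg in truck 3; 67 kg remain.
Put 81 kg in truck 4; 69 kg remain.
Put 78 kg in truck 5; 72 kg remain.
Put 86 kg in truck 6; 64 kg remain.
Put 80 kg in truck 7; 70 kg remain.
Put 78 kg in truck 8; 72 kg remain.
Put 85 kg in truck 9; 65 kg remain.
Put 91 kg in truck 10; 59 kg remain.
Put 84 kg in truck 11; 66 kg remain.
Put 81 kg in truck 12; 69 kg remain.
Put 81 kg in truck 13; 69 kg remain.
Put 88 kg in truck 14; 62 kg remain.
Put 83 kg in truck 15; 67 kg remain.
Put 91 kg in truck 16; 59 kg remain.
16 trucks × 150 kg = 2400 kg; used 1346 kg; unused 1054 kg.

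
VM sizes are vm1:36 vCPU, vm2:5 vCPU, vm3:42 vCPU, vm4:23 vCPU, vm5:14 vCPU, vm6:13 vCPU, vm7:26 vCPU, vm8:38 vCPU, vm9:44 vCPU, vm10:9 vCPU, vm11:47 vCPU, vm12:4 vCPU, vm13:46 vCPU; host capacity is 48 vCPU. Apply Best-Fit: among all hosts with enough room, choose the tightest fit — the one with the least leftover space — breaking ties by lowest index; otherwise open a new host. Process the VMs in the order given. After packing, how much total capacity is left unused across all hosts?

Put vm1 (36 vCPU) in host 1; 12 vCPU remain.
Put vm2 (5 vCPU) in host 1; 7 vCPU remain.
Put vm3 (42 vCPU) in host 2; 6 vCPU remain.
Put vm4 (23 vCPU) in host 3; 25 vCPU remain.
Put vm5 (14 vCPU) in host 3; 11 vCPU remain.
Put vm6 (13 vCPU) in host 4; 35 vCPU remain.
Put vm7 (26 vCPU) in host 4; 9 vCPU remain.
Put vm8 (38 vCPU) in host 5; 10 vCPU remain.
Put vm9 (44 vCPU) in host 6; 4 vCPU remain.
Put vm10 (9 vCPU) in host 4; 0 vCPU remain.
Put vm11 (47 vCPU) in host 7; 1 vCPU remain.
Put vm12 (4 vCPU) in host 6; 0 vCPU remain.
Put vm13 (46 vCPU) in host 8; 2 vCPU remain.
8 hosts × 48 vCPU = 384 vCPU; used 347 vCPU; unused 37 vCPU.

37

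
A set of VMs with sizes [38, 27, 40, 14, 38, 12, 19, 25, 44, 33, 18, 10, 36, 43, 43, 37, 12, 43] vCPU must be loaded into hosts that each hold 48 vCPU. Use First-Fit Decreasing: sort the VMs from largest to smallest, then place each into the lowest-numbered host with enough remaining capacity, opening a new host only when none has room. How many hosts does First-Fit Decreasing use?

13

Sorted descending: 44, 43, 43, 43, 40, 38, 38, 37, 36, 33, 27, 25, 19, 18, 14, 12, 12, 10.
44 vCPU → host 1 (remaining 4 vCPU)
43 vCPU → host 2 (remaining 5 vCPU)
43 vCPU → host 3 (remaining 5 vCPU)
43 vCPU → host 4 (remaining 5 vCPU)
40 vCPU → host 5 (remaining 8 vCPU)
38 vCPU → host 6 (remaining 10 vCPU)
38 vCPU → host 7 (remaining 10 vCPU)
37 vCPU → host 8 (remaining 11 vCPU)
36 vCPU → host 9 (remaining 12 vCPU)
33 vCPU → host 10 (remaining 15 vCPU)
27 vCPU → host 11 (remaining 21 vCPU)
25 vCPU → host 12 (remaining 23 vCPU)
19 vCPU → host 11 (remaining 2 vCPU)
18 vCPU → host 12 (remaining 5 vCPU)
14 vCPU → host 10 (remaining 1 vCPU)
12 vCPU → host 9 (remaining 0 vCPU)
12 vCPU → host 13 (remaining 36 vCPU)
10 vCPU → host 6 (remaining 0 vCPU)
Final hosts: [44] [43] [43] [43] [40] [38,10] [38] [37] [36,12] [33,14] [27,19] [25,18] [12].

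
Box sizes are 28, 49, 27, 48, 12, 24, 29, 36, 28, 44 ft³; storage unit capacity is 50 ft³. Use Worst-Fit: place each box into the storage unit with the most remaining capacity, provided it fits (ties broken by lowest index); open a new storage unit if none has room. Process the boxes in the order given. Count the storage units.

storage unit 1: place 28 ft³, 22 ft³ left
storage unit 2: place 49 ft³, 1 ft³ left
storage unit 3: place 27 ft³, 23 ft³ left
storage unit 4: place 48 ft³, 2 ft³ left
storage unit 3: place 12 ft³, 11 ft³ left
storage unit 5: place 24 ft³, 26 ft³ left
storage unit 6: place 29 ft³, 21 ft³ left
storage unit 7: place 36 ft³, 14 ft³ left
storage unit 8: place 28 ft³, 22 ft³ left
storage unit 9: place 44 ft³, 6 ft³ left
Final storage units: [28] [49] [27,12] [48] [24] [29] [36] [28] [44].

9 storage units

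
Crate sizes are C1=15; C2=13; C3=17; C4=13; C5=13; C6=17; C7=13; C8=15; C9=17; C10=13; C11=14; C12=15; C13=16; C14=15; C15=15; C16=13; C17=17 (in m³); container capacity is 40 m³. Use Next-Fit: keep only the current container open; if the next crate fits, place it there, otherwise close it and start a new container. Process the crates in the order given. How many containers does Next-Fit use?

C1 (15 m³) → container 1 (remaining 25 m³)
C2 (13 m³) → container 1 (remaining 12 m³)
C3 (17 m³) → container 2 (remaining 23 m³)
C4 (13 m³) → container 2 (remaining 10 m³)
C5 (13 m³) → container 3 (remaining 27 m³)
C6 (17 m³) → container 3 (remaining 10 m³)
C7 (13 m³) → container 4 (remaining 27 m³)
C8 (15 m³) → container 4 (remaining 12 m³)
C9 (17 m³) → container 5 (remaining 23 m³)
C10 (13 m³) → container 5 (remaining 10 m³)
C11 (14 m³) → container 6 (remaining 26 m³)
C12 (15 m³) → container 6 (remaining 11 m³)
C13 (16 m³) → container 7 (remaining 24 m³)
C14 (15 m³) → container 7 (remaining 9 m³)
C15 (15 m³) → container 8 (remaining 25 m³)
C16 (13 m³) → container 8 (remaining 12 m³)
C17 (17 m³) → container 9 (remaining 23 m³)

9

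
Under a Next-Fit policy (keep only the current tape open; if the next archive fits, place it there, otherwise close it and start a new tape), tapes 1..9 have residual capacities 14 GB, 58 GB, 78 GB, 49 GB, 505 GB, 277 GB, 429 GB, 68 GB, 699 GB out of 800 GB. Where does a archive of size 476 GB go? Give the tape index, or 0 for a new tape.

9

Next-Fit only looks at tape 9, which has 699 GB free.
476 GB fits there.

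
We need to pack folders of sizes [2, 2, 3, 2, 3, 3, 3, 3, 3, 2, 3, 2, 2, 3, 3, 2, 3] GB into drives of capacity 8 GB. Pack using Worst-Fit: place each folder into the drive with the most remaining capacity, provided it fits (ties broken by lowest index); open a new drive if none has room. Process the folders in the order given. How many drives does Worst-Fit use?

6 drives

Put 2 GB in drive 1; 6 GB remain.
Put 2 GB in drive 1; 4 GB remain.
Put 3 GB in drive 1; 1 GB remain.
Put 2 GB in drive 2; 6 GB remain.
Put 3 GB in drive 2; 3 GB remain.
Put 3 GB in drive 2; 0 GB remain.
Put 3 GB in drive 3; 5 GB remain.
Put 3 GB in drive 3; 2 GB remain.
Put 3 GB in drive 4; 5 GB remain.
Put 2 GB in drive 4; 3 GB remain.
Put 3 GB in drive 4; 0 GB remain.
Put 2 GB in drive 3; 0 GB remain.
Put 2 GB in drive 5; 6 GB remain.
Put 3 GB in drive 5; 3 GB remain.
Put 3 GB in drive 5; 0 GB remain.
Put 2 GB in drive 6; 6 GB remain.
Put 3 GB in drive 6; 3 GB remain.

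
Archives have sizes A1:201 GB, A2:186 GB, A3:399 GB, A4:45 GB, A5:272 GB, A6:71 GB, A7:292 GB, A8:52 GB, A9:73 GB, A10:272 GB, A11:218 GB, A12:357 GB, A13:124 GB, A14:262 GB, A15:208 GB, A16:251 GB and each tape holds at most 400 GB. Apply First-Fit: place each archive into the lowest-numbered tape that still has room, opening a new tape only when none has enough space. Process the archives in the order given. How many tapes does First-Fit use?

10 tapes

Put A1 (201 GB) in tape 1; 199 GB remain.
Put A2 (186 GB) in tape 1; 13 GB remain.
Put A3 (399 GB) in tape 2; 1 GB remain.
Put A4 (45 GB) in tape 3; 355 GB remain.
Put A5 (272 GB) in tape 3; 83 GB remain.
Put A6 (71 GB) in tape 3; 12 GB remain.
Put A7 (292 GB) in tape 4; 108 GB remain.
Put A8 (52 GB) in tape 4; 56 GB remain.
Put A9 (73 GB) in tape 5; 327 GB remain.
Put A10 (272 GB) in tape 5; 55 GB remain.
Put A11 (218 GB) in tape 6; 182 GB remain.
Put A12 (357 GB) in tape 7; 43 GB remain.
Put A13 (124 GB) in tape 6; 58 GB remain.
Put A14 (262 GB) in tape 8; 138 GB remain.
Put A15 (208 GB) in tape 9; 192 GB remain.
Put A16 (251 GB) in tape 10; 149 GB remain.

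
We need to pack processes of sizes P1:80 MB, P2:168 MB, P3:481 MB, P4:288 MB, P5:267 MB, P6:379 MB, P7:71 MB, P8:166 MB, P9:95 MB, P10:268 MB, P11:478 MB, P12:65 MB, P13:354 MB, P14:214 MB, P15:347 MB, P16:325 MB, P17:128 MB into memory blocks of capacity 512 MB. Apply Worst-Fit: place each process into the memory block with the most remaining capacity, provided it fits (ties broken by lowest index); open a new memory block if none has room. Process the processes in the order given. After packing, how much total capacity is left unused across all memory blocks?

1458

Put P1 (80 MB) in memory block 1; 432 MB remain.
Put P2 (168 MB) in memory block 1; 264 MB remain.
Put P3 (481 MB) in memory block 2; 31 MB remain.
Put P4 (288 MB) in memory block 3; 224 MB remain.
Put P5 (267 MB) in memory block 4; 245 MB remain.
Put P6 (379 MB) in memory block 5; 133 MB remain.
Put P7 (71 MB) in memory block 1; 193 MB remain.
Put P8 (166 MB) in memory block 4; 79 MB remain.
Put P9 (95 MB) in memory block 3; 129 MB remain.
Put P10 (268 MB) in memory block 6; 244 MB remain.
Put P11 (478 MB) in memory block 7; 34 MB remain.
Put P12 (65 MB) in memory block 6; 179 MB remain.
Put P13 (354 MB) in memory block 8; 158 MB remain.
Put P14 (214 MB) in memory block 9; 298 MB remain.
Put P15 (347 MB) in memory block 10; 165 MB remain.
Put P16 (325 MB) in memory block 11; 187 MB remain.
Put P17 (128 MB) in memory block 9; 170 MB remain.
11 memory blocks × 512 MB = 5632 MB; used 4174 MB; unused 1458 MB.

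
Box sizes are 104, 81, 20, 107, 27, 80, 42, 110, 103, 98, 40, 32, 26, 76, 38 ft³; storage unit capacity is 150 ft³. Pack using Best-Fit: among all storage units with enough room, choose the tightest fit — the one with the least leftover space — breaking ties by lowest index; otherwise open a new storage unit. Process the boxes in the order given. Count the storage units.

8

Put 104 ft³ in storage unit 1; 46 ft³ remain.
Put 81 ft³ in storage unit 2; 69 ft³ remain.
Put 20 ft³ in storage unit 1; 26 ft³ remain.
Put 107 ft³ in storage unit 3; 43 ft³ remain.
Put 27 ft³ in storage unit 3; 16 ft³ remain.
Put 80 ft³ in storage unit 4; 70 ft³ remain.
Put 42 ft³ in storage unit 2; 27 ft³ remain.
Put 110 ft³ in storage unit 5; 40 ft³ remain.
Put 103 ft³ in storage unit 6; 47 ft³ remain.
Put 98 ft³ in storage unit 7; 52 ft³ remain.
Put 40 ft³ in storage unit 5; 0 ft³ remain.
Put 32 ft³ in storage unit 6; 15 ft³ remain.
Put 26 ft³ in storage unit 1; 0 ft³ remain.
Put 76 ft³ in storage unit 8; 74 ft³ remain.
Put 38 ft³ in storage unit 7; 14 ft³ remain.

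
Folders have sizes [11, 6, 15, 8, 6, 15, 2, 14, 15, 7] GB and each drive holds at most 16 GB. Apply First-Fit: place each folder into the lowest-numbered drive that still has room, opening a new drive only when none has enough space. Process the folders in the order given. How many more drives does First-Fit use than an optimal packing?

0

First-Fit: [11,2] [6,8] [15] [6,7] [15] [14] [15] → 7 drives.
Total size 99 GB; any packing needs at least ⌈99/16⌉ = 7 drives.
So 7 is already optimal.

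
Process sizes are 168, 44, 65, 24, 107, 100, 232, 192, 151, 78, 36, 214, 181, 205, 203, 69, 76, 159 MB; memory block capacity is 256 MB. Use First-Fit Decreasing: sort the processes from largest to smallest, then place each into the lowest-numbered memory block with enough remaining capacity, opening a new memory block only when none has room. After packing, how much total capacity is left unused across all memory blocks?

256

Sorted descending: 232, 214, 205, 203, 192, 181, 168, 159, 151, 107, 100, 78, 76, 69, 65, 44, 36, 24.
232 MB → memory block 1 (remaining 24 MB)
214 MB → memory block 2 (remaining 42 MB)
205 MB → memory block 3 (remaining 51 MB)
203 MB → memory block 4 (remaining 53 MB)
192 MB → memory block 5 (remaining 64 MB)
181 MB → memory block 6 (remaining 75 MB)
168 MB → memory block 7 (remaining 88 MB)
159 MB → memory block 8 (remaining 97 MB)
151 MB → memory block 9 (remaining 105 MB)
107 MB → memory block 10 (remaining 149 MB)
100 MB → memory block 9 (remaining 5 MB)
78 MB → memory block 7 (remaining 10 MB)
76 MB → memory block 8 (remaining 21 MB)
69 MB → memory block 6 (remaining 6 MB)
65 MB → memory block 10 (remaining 84 MB)
44 MB → memory block 3 (remaining 7 MB)
36 MB → memory block 2 (remaining 6 MB)
24 MB → memory block 1 (remaining 0 MB)
10 memory blocks × 256 MB = 2560 MB; used 2304 MB; unused 256 MB.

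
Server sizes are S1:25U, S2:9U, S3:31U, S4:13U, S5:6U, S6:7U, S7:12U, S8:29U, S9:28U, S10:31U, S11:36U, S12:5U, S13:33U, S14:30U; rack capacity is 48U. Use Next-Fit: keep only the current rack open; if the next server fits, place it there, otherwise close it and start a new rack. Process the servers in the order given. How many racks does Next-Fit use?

9

S1 (25U) → rack 1 (remaining 23U)
S2 (9U) → rack 1 (remaining 14U)
S3 (31U) → rack 2 (remaining 17U)
S4 (13U) → rack 2 (remaining 4U)
S5 (6U) → rack 3 (remaining 42U)
S6 (7U) → rack 3 (remaining 35U)
S7 (12U) → rack 3 (remaining 23U)
S8 (29U) → rack 4 (remaining 19U)
S9 (28U) → rack 5 (remaining 20U)
S10 (31U) → rack 6 (remaining 17U)
S11 (36U) → rack 7 (remaining 12U)
S12 (5U) → rack 7 (remaining 7U)
S13 (33U) → rack 8 (remaining 15U)
S14 (30U) → rack 9 (remaining 18U)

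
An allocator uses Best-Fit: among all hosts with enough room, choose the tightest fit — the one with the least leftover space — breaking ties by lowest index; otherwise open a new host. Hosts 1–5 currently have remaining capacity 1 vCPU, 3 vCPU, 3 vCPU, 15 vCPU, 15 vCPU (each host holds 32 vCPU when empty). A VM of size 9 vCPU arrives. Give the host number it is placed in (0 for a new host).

Hosts with room: host 4 (15 vCPU), host 5 (15 vCPU).
Tightest fit is host 4 with 15 vCPU free.

4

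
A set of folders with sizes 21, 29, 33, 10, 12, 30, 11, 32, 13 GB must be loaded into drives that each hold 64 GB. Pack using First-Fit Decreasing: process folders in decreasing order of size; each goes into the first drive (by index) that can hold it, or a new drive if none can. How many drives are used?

4

Sorted descending: 33, 32, 30, 29, 21, 13, 12, 11, 10.
Put 33 GB in drive 1; 31 GB remain.
Put 32 GB in drive 2; 32 GB remain.
Put 30 GB in drive 1; 1 GB remain.
Put 29 GB in drive 2; 3 GB remain.
Put 21 GB in drive 3; 43 GB remain.
Put 13 GB in drive 3; 30 GB remain.
Put 12 GB in drive 3; 18 GB remain.
Put 11 GB in drive 3; 7 GB remain.
Put 10 GB in drive 4; 54 GB remain.
Final drives: [33,30] [32,29] [21,13,12,11] [10].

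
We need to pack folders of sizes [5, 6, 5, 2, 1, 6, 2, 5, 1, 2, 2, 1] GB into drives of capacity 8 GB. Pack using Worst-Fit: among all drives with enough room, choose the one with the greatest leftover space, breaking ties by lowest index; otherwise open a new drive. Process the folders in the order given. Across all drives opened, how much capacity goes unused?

Put 5 GB in drive 1; 3 GB remain.
Put 6 GB in drive 2; 2 GB remain.
Put 5 GB in drive 3; 3 GB remain.
Put 2 GB in drive 1; 1 GB remain.
Put 1 GB in drive 3; 2 GB remain.
Put 6 GB in drive 4; 2 GB remain.
Put 2 GB in drive 2; 0 GB remain.
Put 5 GB in drive 5; 3 GB remain.
Put 1 GB in drive 5; 2 GB remain.
Put 2 GB in drive 3; 0 GB remain.
Put 2 GB in drive 4; 0 GB remain.
Put 1 GB in drive 5; 1 GB remain.
5 drives × 8 GB = 40 GB; used 38 GB; unused 2 GB.

2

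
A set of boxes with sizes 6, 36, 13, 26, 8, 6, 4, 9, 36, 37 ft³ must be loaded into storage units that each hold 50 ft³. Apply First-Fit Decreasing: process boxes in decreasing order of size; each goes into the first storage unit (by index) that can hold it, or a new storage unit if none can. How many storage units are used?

Sorted descending: 37, 36, 36, 26, 13, 9, 8, 6, 6, 4.
Put 37 ft³ in storage unit 1; 13 ft³ remain.
Put 36 ft³ in storage unit 2; 14 ft³ remain.
Put 36 ft³ in storage unit 3; 14 ft³ remain.
Put 26 ft³ in storage unit 4; 24 ft³ remain.
Put 13 ft³ in storage unit 1; 0 ft³ remain.
Put 9 ft³ in storage unit 2; 5 ft³ remain.
Put 8 ft³ in storage unit 3; 6 ft³ remain.
Put 6 ft³ in storage unit 3; 0 ft³ remain.
Put 6 ft³ in storage unit 4; 18 ft³ remain.
Put 4 ft³ in storage unit 2; 1 ft³ remain.

4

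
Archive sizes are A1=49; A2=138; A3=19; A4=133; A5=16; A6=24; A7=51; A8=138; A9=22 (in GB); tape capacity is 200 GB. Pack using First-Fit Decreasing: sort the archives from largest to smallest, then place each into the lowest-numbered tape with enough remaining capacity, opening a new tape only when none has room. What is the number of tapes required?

4

Sorted descending: 138, 138, 133, 51, 49, 24, 22, 19, 16.
tape 1: place 138 GB, 62 GB left
tape 2: place 138 GB, 62 GB left
tape 3: place 133 GB, 67 GB left
tape 1: place 51 GB, 11 GB left
tape 2: place 49 GB, 13 GB left
tape 3: place 24 GB, 43 GB left
tape 3: place 22 GB, 21 GB left
tape 3: place 19 GB, 2 GB left
tape 4: place 16 GB, 184 GB left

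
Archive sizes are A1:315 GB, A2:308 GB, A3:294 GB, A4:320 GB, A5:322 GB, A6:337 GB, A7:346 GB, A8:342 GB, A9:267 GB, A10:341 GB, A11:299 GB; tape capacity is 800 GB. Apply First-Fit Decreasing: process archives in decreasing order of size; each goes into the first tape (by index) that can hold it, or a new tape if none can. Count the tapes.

Sorted descending: 346, 342, 341, 337, 322, 320, 315, 308, 299, 294, 267.
346 GB → tape 1 (remaining 454 GB)
342 GB → tape 1 (remaining 112 GB)
341 GB → tape 2 (remaining 459 GB)
337 GB → tape 2 (remaining 122 GB)
322 GB → tape 3 (remaining 478 GB)
320 GB → tape 3 (remaining 158 GB)
315 GB → tape 4 (remaining 485 GB)
308 GB → tape 4 (remaining 177 GB)
299 GB → tape 5 (remaining 501 GB)
294 GB → tape 5 (remaining 207 GB)
267 GB → tape 6 (remaining 533 GB)
Final tapes: [346,342] [341,337] [322,320] [315,308] [299,294] [267].

6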